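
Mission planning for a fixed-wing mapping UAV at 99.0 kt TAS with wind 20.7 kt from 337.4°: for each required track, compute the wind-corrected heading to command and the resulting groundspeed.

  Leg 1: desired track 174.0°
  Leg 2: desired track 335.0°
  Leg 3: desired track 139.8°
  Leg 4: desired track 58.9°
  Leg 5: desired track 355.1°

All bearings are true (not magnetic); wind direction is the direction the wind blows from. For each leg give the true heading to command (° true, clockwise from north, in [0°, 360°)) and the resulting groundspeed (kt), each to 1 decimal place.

Leg 1: desired track 174.0°; wind correction +3.4° → command heading 177.4°, groundspeed 118.7 kt
Leg 2: desired track 335.0°; wind correction +0.5° → command heading 335.5°, groundspeed 78.3 kt
Leg 3: desired track 139.8°; wind correction -3.6° → command heading 136.2°, groundspeed 118.5 kt
Leg 4: desired track 58.9°; wind correction -11.9° → command heading 47.0°, groundspeed 93.8 kt
Leg 5: desired track 355.1°; wind correction -3.6° → command heading 351.5°, groundspeed 79.1 kt

Leg 1: heading=177.4°, groundspeed=118.7 kt
Leg 2: heading=335.5°, groundspeed=78.3 kt
Leg 3: heading=136.2°, groundspeed=118.5 kt
Leg 4: heading=47.0°, groundspeed=93.8 kt
Leg 5: heading=351.5°, groundspeed=79.1 kt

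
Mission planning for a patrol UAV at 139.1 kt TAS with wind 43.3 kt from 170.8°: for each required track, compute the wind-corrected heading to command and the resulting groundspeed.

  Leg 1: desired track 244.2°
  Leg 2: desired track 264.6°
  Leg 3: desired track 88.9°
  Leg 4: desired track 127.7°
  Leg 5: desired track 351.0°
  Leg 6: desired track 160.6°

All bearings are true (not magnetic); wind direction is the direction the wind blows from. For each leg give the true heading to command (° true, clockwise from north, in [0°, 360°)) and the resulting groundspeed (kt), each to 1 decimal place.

Leg 1: heading=226.8°, groundspeed=120.4 kt
Leg 2: heading=246.5°, groundspeed=135.1 kt
Leg 3: heading=106.8°, groundspeed=126.2 kt
Leg 4: heading=140.0°, groundspeed=104.3 kt
Leg 5: heading=351.1°, groundspeed=182.4 kt
Leg 6: heading=163.8°, groundspeed=96.3 kt

Leg 1: desired track 244.2°; wind correction -17.4° → command heading 226.8°, groundspeed 120.4 kt
Leg 2: desired track 264.6°; wind correction -18.1° → command heading 246.5°, groundspeed 135.1 kt
Leg 3: desired track 88.9°; wind correction +17.9° → command heading 106.8°, groundspeed 126.2 kt
Leg 4: desired track 127.7°; wind correction +12.3° → command heading 140.0°, groundspeed 104.3 kt
Leg 5: desired track 351.0°; wind correction +0.1° → command heading 351.1°, groundspeed 182.4 kt
Leg 6: desired track 160.6°; wind correction +3.2° → command heading 163.8°, groundspeed 96.3 kt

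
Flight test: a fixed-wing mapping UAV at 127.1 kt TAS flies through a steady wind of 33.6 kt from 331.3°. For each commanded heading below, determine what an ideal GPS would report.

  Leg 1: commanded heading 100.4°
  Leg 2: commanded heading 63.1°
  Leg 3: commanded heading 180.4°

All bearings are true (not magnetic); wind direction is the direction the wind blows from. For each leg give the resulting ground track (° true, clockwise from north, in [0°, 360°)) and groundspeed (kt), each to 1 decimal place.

Leg 1: track=110.4°, groundspeed=150.6 kt
Leg 2: track=77.8°, groundspeed=132.5 kt
Leg 3: track=174.4°, groundspeed=157.3 kt

Leg 1: heading 100.4°; drift +10.0° → track 110.4°, groundspeed 150.6 kt
Leg 2: heading 63.1°; drift +14.7° → track 77.8°, groundspeed 132.5 kt
Leg 3: heading 180.4°; drift -6.0° → track 174.4°, groundspeed 157.3 kt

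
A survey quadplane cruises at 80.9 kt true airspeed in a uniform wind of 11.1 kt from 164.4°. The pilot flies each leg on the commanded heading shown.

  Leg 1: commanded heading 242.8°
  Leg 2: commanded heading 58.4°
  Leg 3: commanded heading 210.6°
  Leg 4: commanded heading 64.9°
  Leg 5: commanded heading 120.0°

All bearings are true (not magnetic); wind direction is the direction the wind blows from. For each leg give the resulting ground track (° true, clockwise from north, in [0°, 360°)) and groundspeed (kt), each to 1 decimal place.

Leg 1: track=250.7°, groundspeed=79.4 kt
Leg 2: track=51.2°, groundspeed=84.6 kt
Leg 3: track=216.8°, groundspeed=73.7 kt
Leg 4: track=57.4°, groundspeed=83.5 kt
Leg 5: track=113.9°, groundspeed=73.4 kt

Leg 1: heading 242.8°; drift +7.9° → track 250.7°, groundspeed 79.4 kt
Leg 2: heading 58.4°; drift -7.2° → track 51.2°, groundspeed 84.6 kt
Leg 3: heading 210.6°; drift +6.2° → track 216.8°, groundspeed 73.7 kt
Leg 4: heading 64.9°; drift -7.5° → track 57.4°, groundspeed 83.5 kt
Leg 5: heading 120.0°; drift -6.1° → track 113.9°, groundspeed 73.4 kt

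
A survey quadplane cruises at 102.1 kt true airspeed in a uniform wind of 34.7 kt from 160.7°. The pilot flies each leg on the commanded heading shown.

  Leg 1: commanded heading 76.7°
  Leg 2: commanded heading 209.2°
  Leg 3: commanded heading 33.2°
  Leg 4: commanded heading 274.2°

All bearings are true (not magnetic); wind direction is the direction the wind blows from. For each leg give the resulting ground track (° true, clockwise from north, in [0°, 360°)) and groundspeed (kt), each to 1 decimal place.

Leg 1: track=57.4°, groundspeed=104.3 kt
Leg 2: track=227.4°, groundspeed=83.3 kt
Leg 3: track=20.6°, groundspeed=126.3 kt
Leg 4: track=289.5°, groundspeed=120.2 kt

Leg 1: heading 76.7°; drift -19.3° → track 57.4°, groundspeed 104.3 kt
Leg 2: heading 209.2°; drift +18.2° → track 227.4°, groundspeed 83.3 kt
Leg 3: heading 33.2°; drift -12.6° → track 20.6°, groundspeed 126.3 kt
Leg 4: heading 274.2°; drift +15.3° → track 289.5°, groundspeed 120.2 kt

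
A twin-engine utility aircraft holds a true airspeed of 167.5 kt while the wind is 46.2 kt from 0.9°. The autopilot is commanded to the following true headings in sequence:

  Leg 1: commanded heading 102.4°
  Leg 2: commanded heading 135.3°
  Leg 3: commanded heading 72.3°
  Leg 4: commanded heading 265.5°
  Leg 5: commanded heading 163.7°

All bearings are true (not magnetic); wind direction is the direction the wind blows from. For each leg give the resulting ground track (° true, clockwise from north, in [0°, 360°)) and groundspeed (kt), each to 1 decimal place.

Leg 1: track=116.8°, groundspeed=182.4 kt
Leg 2: track=144.7°, groundspeed=202.5 kt
Leg 3: track=88.3°, groundspeed=158.9 kt
Leg 4: track=250.5°, groundspeed=177.9 kt
Leg 5: track=167.4°, groundspeed=212.1 kt

Leg 1: heading 102.4°; drift +14.4° → track 116.8°, groundspeed 182.4 kt
Leg 2: heading 135.3°; drift +9.4° → track 144.7°, groundspeed 202.5 kt
Leg 3: heading 72.3°; drift +16.0° → track 88.3°, groundspeed 158.9 kt
Leg 4: heading 265.5°; drift -15.0° → track 250.5°, groundspeed 177.9 kt
Leg 5: heading 163.7°; drift +3.7° → track 167.4°, groundspeed 212.1 kt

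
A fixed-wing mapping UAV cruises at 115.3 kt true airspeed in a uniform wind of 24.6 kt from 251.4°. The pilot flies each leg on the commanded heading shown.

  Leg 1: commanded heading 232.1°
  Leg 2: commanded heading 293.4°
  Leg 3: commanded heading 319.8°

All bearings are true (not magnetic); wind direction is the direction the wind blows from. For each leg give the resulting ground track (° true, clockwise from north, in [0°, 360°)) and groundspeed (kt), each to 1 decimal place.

Leg 1: track=227.1°, groundspeed=92.4 kt
Leg 2: track=303.0°, groundspeed=98.4 kt
Leg 3: track=331.9°, groundspeed=108.7 kt

Leg 1: heading 232.1°; drift -5.0° → track 227.1°, groundspeed 92.4 kt
Leg 2: heading 293.4°; drift +9.6° → track 303.0°, groundspeed 98.4 kt
Leg 3: heading 319.8°; drift +12.1° → track 331.9°, groundspeed 108.7 kt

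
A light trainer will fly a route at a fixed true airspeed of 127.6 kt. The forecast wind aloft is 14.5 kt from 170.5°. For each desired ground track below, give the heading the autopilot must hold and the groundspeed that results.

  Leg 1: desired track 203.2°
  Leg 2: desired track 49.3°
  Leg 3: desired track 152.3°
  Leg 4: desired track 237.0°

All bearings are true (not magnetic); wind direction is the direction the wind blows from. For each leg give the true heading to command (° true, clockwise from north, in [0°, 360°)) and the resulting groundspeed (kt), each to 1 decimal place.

Leg 1: heading=199.7°, groundspeed=115.2 kt
Leg 2: heading=54.9°, groundspeed=134.5 kt
Leg 3: heading=154.3°, groundspeed=113.7 kt
Leg 4: heading=231.0°, groundspeed=121.1 kt

Leg 1: desired track 203.2°; wind correction -3.5° → command heading 199.7°, groundspeed 115.2 kt
Leg 2: desired track 49.3°; wind correction +5.6° → command heading 54.9°, groundspeed 134.5 kt
Leg 3: desired track 152.3°; wind correction +2.0° → command heading 154.3°, groundspeed 113.7 kt
Leg 4: desired track 237.0°; wind correction -6.0° → command heading 231.0°, groundspeed 121.1 kt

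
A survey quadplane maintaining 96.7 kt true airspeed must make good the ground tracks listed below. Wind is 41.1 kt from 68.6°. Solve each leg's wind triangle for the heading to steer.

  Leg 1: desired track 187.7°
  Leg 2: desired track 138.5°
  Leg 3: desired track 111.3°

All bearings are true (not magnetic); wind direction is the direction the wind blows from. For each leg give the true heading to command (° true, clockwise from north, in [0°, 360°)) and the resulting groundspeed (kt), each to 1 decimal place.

Leg 1: desired track 187.7°; wind correction -21.8° → command heading 165.9°, groundspeed 109.8 kt
Leg 2: desired track 138.5°; wind correction -23.5° → command heading 115.0°, groundspeed 74.5 kt
Leg 3: desired track 111.3°; wind correction -16.8° → command heading 94.5°, groundspeed 62.4 kt

Leg 1: heading=165.9°, groundspeed=109.8 kt
Leg 2: heading=115.0°, groundspeed=74.5 kt
Leg 3: heading=94.5°, groundspeed=62.4 kt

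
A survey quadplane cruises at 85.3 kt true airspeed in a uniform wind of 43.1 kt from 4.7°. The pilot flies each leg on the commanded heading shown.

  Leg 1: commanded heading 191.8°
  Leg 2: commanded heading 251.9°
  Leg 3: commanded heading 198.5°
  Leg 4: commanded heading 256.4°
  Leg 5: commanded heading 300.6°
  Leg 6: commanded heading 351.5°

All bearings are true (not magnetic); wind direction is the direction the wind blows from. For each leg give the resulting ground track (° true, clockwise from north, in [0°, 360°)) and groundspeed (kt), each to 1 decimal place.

Leg 1: track=189.4°, groundspeed=128.2 kt
Leg 2: track=230.6°, groundspeed=109.5 kt
Leg 3: track=193.9°, groundspeed=127.6 kt
Leg 4: track=233.9°, groundspeed=107.0 kt
Leg 5: track=270.3°, groundspeed=77.0 kt
Leg 6: track=338.7°, groundspeed=44.4 kt

Leg 1: heading 191.8°; drift -2.4° → track 189.4°, groundspeed 128.2 kt
Leg 2: heading 251.9°; drift -21.3° → track 230.6°, groundspeed 109.5 kt
Leg 3: heading 198.5°; drift -4.6° → track 193.9°, groundspeed 127.6 kt
Leg 4: heading 256.4°; drift -22.5° → track 233.9°, groundspeed 107.0 kt
Leg 5: heading 300.6°; drift -30.3° → track 270.3°, groundspeed 77.0 kt
Leg 6: heading 351.5°; drift -12.8° → track 338.7°, groundspeed 44.4 kt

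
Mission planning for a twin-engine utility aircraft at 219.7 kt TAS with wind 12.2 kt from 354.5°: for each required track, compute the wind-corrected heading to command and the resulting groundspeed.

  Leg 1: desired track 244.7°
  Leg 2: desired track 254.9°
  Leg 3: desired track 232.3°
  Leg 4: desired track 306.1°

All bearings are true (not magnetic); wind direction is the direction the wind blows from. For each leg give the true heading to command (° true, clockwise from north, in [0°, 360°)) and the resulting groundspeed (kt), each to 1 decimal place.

Leg 1: heading=247.7°, groundspeed=223.5 kt
Leg 2: heading=258.0°, groundspeed=221.4 kt
Leg 3: heading=235.0°, groundspeed=226.0 kt
Leg 4: heading=308.5°, groundspeed=211.4 kt

Leg 1: desired track 244.7°; wind correction +3.0° → command heading 247.7°, groundspeed 223.5 kt
Leg 2: desired track 254.9°; wind correction +3.1° → command heading 258.0°, groundspeed 221.4 kt
Leg 3: desired track 232.3°; wind correction +2.7° → command heading 235.0°, groundspeed 226.0 kt
Leg 4: desired track 306.1°; wind correction +2.4° → command heading 308.5°, groundspeed 211.4 kt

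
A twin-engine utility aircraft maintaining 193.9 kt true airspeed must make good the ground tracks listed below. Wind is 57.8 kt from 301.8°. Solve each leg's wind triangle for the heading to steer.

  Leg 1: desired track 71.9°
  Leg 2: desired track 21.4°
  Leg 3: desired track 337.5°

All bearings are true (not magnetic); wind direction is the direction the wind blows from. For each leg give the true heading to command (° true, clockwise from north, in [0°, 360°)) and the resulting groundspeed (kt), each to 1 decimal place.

Leg 1: desired track 71.9°; wind correction -13.2° → command heading 58.7°, groundspeed 226.0 kt
Leg 2: desired track 21.4°; wind correction -17.0° → command heading 4.4°, groundspeed 174.9 kt
Leg 3: desired track 337.5°; wind correction -10.0° → command heading 327.5°, groundspeed 144.0 kt

Leg 1: heading=58.7°, groundspeed=226.0 kt
Leg 2: heading=4.4°, groundspeed=174.9 kt
Leg 3: heading=327.5°, groundspeed=144.0 kt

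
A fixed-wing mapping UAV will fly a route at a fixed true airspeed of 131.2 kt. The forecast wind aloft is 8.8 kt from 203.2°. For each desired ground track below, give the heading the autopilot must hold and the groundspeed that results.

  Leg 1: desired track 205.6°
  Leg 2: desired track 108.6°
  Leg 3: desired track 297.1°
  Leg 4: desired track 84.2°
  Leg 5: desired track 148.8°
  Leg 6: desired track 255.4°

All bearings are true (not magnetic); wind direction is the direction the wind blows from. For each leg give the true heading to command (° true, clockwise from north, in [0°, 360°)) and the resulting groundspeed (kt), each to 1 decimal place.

Leg 1: heading=205.4°, groundspeed=122.4 kt
Leg 2: heading=112.4°, groundspeed=131.6 kt
Leg 3: heading=293.3°, groundspeed=131.5 kt
Leg 4: heading=87.6°, groundspeed=135.2 kt
Leg 5: heading=151.9°, groundspeed=125.9 kt
Leg 6: heading=252.4°, groundspeed=125.6 kt

Leg 1: desired track 205.6°; wind correction -0.2° → command heading 205.4°, groundspeed 122.4 kt
Leg 2: desired track 108.6°; wind correction +3.8° → command heading 112.4°, groundspeed 131.6 kt
Leg 3: desired track 297.1°; wind correction -3.8° → command heading 293.3°, groundspeed 131.5 kt
Leg 4: desired track 84.2°; wind correction +3.4° → command heading 87.6°, groundspeed 135.2 kt
Leg 5: desired track 148.8°; wind correction +3.1° → command heading 151.9°, groundspeed 125.9 kt
Leg 6: desired track 255.4°; wind correction -3.0° → command heading 252.4°, groundspeed 125.6 kt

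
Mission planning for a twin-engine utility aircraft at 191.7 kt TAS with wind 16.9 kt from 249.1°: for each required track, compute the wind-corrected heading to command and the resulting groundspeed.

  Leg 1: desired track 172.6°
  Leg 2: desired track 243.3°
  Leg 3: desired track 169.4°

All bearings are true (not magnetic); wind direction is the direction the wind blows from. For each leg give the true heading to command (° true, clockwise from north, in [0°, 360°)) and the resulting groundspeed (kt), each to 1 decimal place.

Leg 1: desired track 172.6°; wind correction +4.9° → command heading 177.5°, groundspeed 187.0 kt
Leg 2: desired track 243.3°; wind correction +0.5° → command heading 243.8°, groundspeed 174.9 kt
Leg 3: desired track 169.4°; wind correction +5.0° → command heading 174.4°, groundspeed 188.0 kt

Leg 1: heading=177.5°, groundspeed=187.0 kt
Leg 2: heading=243.8°, groundspeed=174.9 kt
Leg 3: heading=174.4°, groundspeed=188.0 kt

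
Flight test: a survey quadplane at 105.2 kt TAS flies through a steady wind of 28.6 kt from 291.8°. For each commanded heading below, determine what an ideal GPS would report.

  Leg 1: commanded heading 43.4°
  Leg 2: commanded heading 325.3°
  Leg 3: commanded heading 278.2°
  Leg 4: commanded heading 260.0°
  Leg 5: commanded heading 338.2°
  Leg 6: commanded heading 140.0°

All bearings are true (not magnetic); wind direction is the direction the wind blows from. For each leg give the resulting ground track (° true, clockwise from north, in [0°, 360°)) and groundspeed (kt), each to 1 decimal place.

Leg 1: track=56.3°, groundspeed=118.7 kt
Leg 2: track=336.3°, groundspeed=82.9 kt
Leg 3: track=273.2°, groundspeed=77.7 kt
Leg 4: track=249.4°, groundspeed=82.3 kt
Leg 5: track=351.8°, groundspeed=88.0 kt
Leg 6: track=134.1°, groundspeed=131.1 kt

Leg 1: heading 43.4°; drift +12.9° → track 56.3°, groundspeed 118.7 kt
Leg 2: heading 325.3°; drift +11.0° → track 336.3°, groundspeed 82.9 kt
Leg 3: heading 278.2°; drift -5.0° → track 273.2°, groundspeed 77.7 kt
Leg 4: heading 260.0°; drift -10.6° → track 249.4°, groundspeed 82.3 kt
Leg 5: heading 338.2°; drift +13.6° → track 351.8°, groundspeed 88.0 kt
Leg 6: heading 140.0°; drift -5.9° → track 134.1°, groundspeed 131.1 kt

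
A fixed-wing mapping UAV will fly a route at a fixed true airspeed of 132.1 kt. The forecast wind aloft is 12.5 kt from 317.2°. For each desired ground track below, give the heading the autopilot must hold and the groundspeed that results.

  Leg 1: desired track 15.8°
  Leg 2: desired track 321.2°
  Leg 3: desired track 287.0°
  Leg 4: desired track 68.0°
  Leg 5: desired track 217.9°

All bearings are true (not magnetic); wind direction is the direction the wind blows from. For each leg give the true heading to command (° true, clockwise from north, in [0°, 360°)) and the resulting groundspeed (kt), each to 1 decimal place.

Leg 1: heading=11.2°, groundspeed=125.2 kt
Leg 2: heading=320.8°, groundspeed=119.6 kt
Leg 3: heading=289.7°, groundspeed=121.1 kt
Leg 4: heading=62.9°, groundspeed=136.0 kt
Leg 5: heading=223.3°, groundspeed=133.5 kt

Leg 1: desired track 15.8°; wind correction -4.6° → command heading 11.2°, groundspeed 125.2 kt
Leg 2: desired track 321.2°; wind correction -0.4° → command heading 320.8°, groundspeed 119.6 kt
Leg 3: desired track 287.0°; wind correction +2.7° → command heading 289.7°, groundspeed 121.1 kt
Leg 4: desired track 68.0°; wind correction -5.1° → command heading 62.9°, groundspeed 136.0 kt
Leg 5: desired track 217.9°; wind correction +5.4° → command heading 223.3°, groundspeed 133.5 kt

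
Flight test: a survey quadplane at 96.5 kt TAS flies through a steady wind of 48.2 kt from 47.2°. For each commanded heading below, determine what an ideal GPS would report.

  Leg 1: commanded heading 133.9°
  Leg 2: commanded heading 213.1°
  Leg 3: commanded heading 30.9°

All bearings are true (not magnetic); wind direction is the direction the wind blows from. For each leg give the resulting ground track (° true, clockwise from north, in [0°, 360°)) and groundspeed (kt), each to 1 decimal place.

Leg 1: track=161.1°, groundspeed=105.4 kt
Leg 2: track=217.8°, groundspeed=143.7 kt
Leg 3: track=15.8°, groundspeed=52.0 kt

Leg 1: heading 133.9°; drift +27.2° → track 161.1°, groundspeed 105.4 kt
Leg 2: heading 213.1°; drift +4.7° → track 217.8°, groundspeed 143.7 kt
Leg 3: heading 30.9°; drift -15.1° → track 15.8°, groundspeed 52.0 kt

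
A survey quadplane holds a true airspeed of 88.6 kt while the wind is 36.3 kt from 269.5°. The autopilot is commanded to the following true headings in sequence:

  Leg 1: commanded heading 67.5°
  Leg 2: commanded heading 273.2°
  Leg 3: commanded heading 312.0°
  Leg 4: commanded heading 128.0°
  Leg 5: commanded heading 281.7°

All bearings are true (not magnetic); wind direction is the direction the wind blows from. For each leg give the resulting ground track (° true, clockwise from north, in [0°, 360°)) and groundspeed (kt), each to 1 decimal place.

Leg 1: track=73.8°, groundspeed=123.0 kt
Leg 2: track=275.8°, groundspeed=52.4 kt
Leg 3: track=333.6°, groundspeed=66.5 kt
Leg 4: track=117.1°, groundspeed=119.2 kt
Leg 5: track=289.9°, groundspeed=53.7 kt

Leg 1: heading 67.5°; drift +6.3° → track 73.8°, groundspeed 123.0 kt
Leg 2: heading 273.2°; drift +2.6° → track 275.8°, groundspeed 52.4 kt
Leg 3: heading 312.0°; drift +21.6° → track 333.6°, groundspeed 66.5 kt
Leg 4: heading 128.0°; drift -10.9° → track 117.1°, groundspeed 119.2 kt
Leg 5: heading 281.7°; drift +8.2° → track 289.9°, groundspeed 53.7 kt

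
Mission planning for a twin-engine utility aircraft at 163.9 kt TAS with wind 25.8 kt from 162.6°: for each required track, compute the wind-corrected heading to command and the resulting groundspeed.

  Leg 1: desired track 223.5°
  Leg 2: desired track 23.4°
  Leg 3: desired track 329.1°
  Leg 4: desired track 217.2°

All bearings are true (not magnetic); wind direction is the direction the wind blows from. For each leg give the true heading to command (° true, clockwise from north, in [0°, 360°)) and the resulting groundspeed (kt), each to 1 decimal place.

Leg 1: desired track 223.5°; wind correction -7.9° → command heading 215.6°, groundspeed 149.8 kt
Leg 2: desired track 23.4°; wind correction +5.9° → command heading 29.3°, groundspeed 182.6 kt
Leg 3: desired track 329.1°; wind correction -2.1° → command heading 327.0°, groundspeed 188.9 kt
Leg 4: desired track 217.2°; wind correction -7.4° → command heading 209.8°, groundspeed 147.6 kt

Leg 1: heading=215.6°, groundspeed=149.8 kt
Leg 2: heading=29.3°, groundspeed=182.6 kt
Leg 3: heading=327.0°, groundspeed=188.9 kt
Leg 4: heading=209.8°, groundspeed=147.6 kt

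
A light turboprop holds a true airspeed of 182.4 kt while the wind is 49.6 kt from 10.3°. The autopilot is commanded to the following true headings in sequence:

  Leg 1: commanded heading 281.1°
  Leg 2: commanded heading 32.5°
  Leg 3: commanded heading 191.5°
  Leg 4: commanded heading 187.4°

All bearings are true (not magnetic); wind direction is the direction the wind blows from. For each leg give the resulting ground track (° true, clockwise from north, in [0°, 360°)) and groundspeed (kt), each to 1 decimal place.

Leg 1: track=265.8°, groundspeed=188.4 kt
Leg 2: track=40.3°, groundspeed=137.8 kt
Leg 3: track=191.2°, groundspeed=232.0 kt
Leg 4: track=188.0°, groundspeed=232.0 kt

Leg 1: heading 281.1°; drift -15.3° → track 265.8°, groundspeed 188.4 kt
Leg 2: heading 32.5°; drift +7.8° → track 40.3°, groundspeed 137.8 kt
Leg 3: heading 191.5°; drift -0.3° → track 191.2°, groundspeed 232.0 kt
Leg 4: heading 187.4°; drift +0.6° → track 188.0°, groundspeed 232.0 kt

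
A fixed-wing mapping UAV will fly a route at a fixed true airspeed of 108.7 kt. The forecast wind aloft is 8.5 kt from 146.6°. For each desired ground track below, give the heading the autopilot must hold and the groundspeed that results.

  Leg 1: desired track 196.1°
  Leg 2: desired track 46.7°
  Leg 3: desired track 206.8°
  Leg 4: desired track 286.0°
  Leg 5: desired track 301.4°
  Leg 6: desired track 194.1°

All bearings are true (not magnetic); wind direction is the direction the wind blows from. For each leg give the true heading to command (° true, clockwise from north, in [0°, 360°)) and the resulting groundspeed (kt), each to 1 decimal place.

Leg 1: heading=192.7°, groundspeed=103.0 kt
Leg 2: heading=51.1°, groundspeed=109.8 kt
Leg 3: heading=202.9°, groundspeed=104.2 kt
Leg 4: heading=283.1°, groundspeed=115.0 kt
Leg 5: heading=299.5°, groundspeed=116.3 kt
Leg 6: heading=190.8°, groundspeed=102.8 kt

Leg 1: desired track 196.1°; wind correction -3.4° → command heading 192.7°, groundspeed 103.0 kt
Leg 2: desired track 46.7°; wind correction +4.4° → command heading 51.1°, groundspeed 109.8 kt
Leg 3: desired track 206.8°; wind correction -3.9° → command heading 202.9°, groundspeed 104.2 kt
Leg 4: desired track 286.0°; wind correction -2.9° → command heading 283.1°, groundspeed 115.0 kt
Leg 5: desired track 301.4°; wind correction -1.9° → command heading 299.5°, groundspeed 116.3 kt
Leg 6: desired track 194.1°; wind correction -3.3° → command heading 190.8°, groundspeed 102.8 kt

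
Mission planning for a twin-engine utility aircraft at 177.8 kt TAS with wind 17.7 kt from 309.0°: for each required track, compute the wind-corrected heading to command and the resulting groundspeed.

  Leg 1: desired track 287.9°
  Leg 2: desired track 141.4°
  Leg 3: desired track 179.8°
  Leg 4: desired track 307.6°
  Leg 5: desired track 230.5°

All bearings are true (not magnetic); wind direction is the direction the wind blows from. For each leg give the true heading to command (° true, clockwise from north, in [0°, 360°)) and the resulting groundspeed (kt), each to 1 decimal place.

Leg 1: heading=290.0°, groundspeed=161.2 kt
Leg 2: heading=142.6°, groundspeed=195.0 kt
Leg 3: heading=184.2°, groundspeed=188.5 kt
Leg 4: heading=307.7°, groundspeed=160.1 kt
Leg 5: heading=236.1°, groundspeed=173.4 kt

Leg 1: desired track 287.9°; wind correction +2.1° → command heading 290.0°, groundspeed 161.2 kt
Leg 2: desired track 141.4°; wind correction +1.2° → command heading 142.6°, groundspeed 195.0 kt
Leg 3: desired track 179.8°; wind correction +4.4° → command heading 184.2°, groundspeed 188.5 kt
Leg 4: desired track 307.6°; wind correction +0.1° → command heading 307.7°, groundspeed 160.1 kt
Leg 5: desired track 230.5°; wind correction +5.6° → command heading 236.1°, groundspeed 173.4 kt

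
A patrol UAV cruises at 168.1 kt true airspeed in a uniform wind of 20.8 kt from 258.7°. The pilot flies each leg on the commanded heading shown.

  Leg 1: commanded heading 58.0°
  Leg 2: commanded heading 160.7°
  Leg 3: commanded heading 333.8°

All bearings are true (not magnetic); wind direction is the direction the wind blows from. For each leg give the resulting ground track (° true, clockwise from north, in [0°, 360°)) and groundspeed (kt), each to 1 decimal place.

Leg 1: heading 58.0°; drift +2.2° → track 60.2°, groundspeed 187.7 kt
Leg 2: heading 160.7°; drift -6.9° → track 153.8°, groundspeed 172.2 kt
Leg 3: heading 333.8°; drift +7.0° → track 340.8°, groundspeed 164.0 kt

Leg 1: track=60.2°, groundspeed=187.7 kt
Leg 2: track=153.8°, groundspeed=172.2 kt
Leg 3: track=340.8°, groundspeed=164.0 kt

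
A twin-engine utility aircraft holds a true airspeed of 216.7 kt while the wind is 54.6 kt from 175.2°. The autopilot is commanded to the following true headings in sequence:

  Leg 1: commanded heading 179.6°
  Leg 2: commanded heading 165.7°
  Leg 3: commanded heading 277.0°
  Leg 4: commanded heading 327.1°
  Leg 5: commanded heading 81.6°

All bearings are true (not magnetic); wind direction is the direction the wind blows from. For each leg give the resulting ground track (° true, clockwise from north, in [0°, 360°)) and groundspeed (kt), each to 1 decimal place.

Leg 1: track=181.1°, groundspeed=162.3 kt
Leg 2: track=162.5°, groundspeed=163.1 kt
Leg 3: track=290.2°, groundspeed=234.0 kt
Leg 4: track=332.6°, groundspeed=266.1 kt
Leg 5: track=67.7°, groundspeed=226.8 kt

Leg 1: heading 179.6°; drift +1.5° → track 181.1°, groundspeed 162.3 kt
Leg 2: heading 165.7°; drift -3.2° → track 162.5°, groundspeed 163.1 kt
Leg 3: heading 277.0°; drift +13.2° → track 290.2°, groundspeed 234.0 kt
Leg 4: heading 327.1°; drift +5.5° → track 332.6°, groundspeed 266.1 kt
Leg 5: heading 81.6°; drift -13.9° → track 67.7°, groundspeed 226.8 kt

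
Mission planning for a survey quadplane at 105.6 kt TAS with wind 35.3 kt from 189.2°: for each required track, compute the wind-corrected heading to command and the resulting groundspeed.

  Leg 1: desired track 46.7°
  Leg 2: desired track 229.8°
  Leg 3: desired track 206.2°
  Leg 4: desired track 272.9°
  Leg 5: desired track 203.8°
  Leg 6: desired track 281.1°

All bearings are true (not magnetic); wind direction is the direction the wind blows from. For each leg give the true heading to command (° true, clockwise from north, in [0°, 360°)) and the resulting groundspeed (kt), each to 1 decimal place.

Leg 1: desired track 46.7°; wind correction +11.7° → command heading 58.4°, groundspeed 131.4 kt
Leg 2: desired track 229.8°; wind correction -12.6° → command heading 217.2°, groundspeed 76.3 kt
Leg 3: desired track 206.2°; wind correction -5.6° → command heading 200.6°, groundspeed 71.3 kt
Leg 4: desired track 272.9°; wind correction -19.4° → command heading 253.5°, groundspeed 95.7 kt
Leg 5: desired track 203.8°; wind correction -4.8° → command heading 199.0°, groundspeed 71.1 kt
Leg 6: desired track 281.1°; wind correction -19.5° → command heading 261.6°, groundspeed 100.7 kt

Leg 1: heading=58.4°, groundspeed=131.4 kt
Leg 2: heading=217.2°, groundspeed=76.3 kt
Leg 3: heading=200.6°, groundspeed=71.3 kt
Leg 4: heading=253.5°, groundspeed=95.7 kt
Leg 5: heading=199.0°, groundspeed=71.1 kt
Leg 6: heading=261.6°, groundspeed=100.7 kt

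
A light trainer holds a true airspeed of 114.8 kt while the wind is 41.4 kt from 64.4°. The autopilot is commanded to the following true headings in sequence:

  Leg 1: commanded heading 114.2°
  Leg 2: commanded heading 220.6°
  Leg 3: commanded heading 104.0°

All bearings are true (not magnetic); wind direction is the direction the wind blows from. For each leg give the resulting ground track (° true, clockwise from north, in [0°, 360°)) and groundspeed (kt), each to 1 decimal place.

Leg 1: track=133.9°, groundspeed=93.6 kt
Leg 2: track=226.8°, groundspeed=153.6 kt
Leg 3: track=121.7°, groundspeed=87.0 kt

Leg 1: heading 114.2°; drift +19.7° → track 133.9°, groundspeed 93.6 kt
Leg 2: heading 220.6°; drift +6.2° → track 226.8°, groundspeed 153.6 kt
Leg 3: heading 104.0°; drift +17.7° → track 121.7°, groundspeed 87.0 kt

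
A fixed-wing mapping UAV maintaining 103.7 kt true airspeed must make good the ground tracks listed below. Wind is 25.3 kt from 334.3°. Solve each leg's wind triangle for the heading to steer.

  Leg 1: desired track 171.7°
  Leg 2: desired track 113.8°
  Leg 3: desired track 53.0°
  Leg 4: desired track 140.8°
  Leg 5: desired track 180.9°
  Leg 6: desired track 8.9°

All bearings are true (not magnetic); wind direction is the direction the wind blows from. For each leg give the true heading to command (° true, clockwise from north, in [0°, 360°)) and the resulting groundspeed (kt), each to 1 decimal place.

Leg 1: desired track 171.7°; wind correction +4.2° → command heading 175.9°, groundspeed 127.6 kt
Leg 2: desired track 113.8°; wind correction -9.1° → command heading 104.7°, groundspeed 121.6 kt
Leg 3: desired track 53.0°; wind correction -13.8° → command heading 39.2°, groundspeed 95.7 kt
Leg 4: desired track 140.8°; wind correction -3.3° → command heading 137.5°, groundspeed 128.1 kt
Leg 5: desired track 180.9°; wind correction +6.3° → command heading 187.2°, groundspeed 125.7 kt
Leg 6: desired track 8.9°; wind correction -8.0° → command heading 0.9°, groundspeed 81.9 kt

Leg 1: heading=175.9°, groundspeed=127.6 kt
Leg 2: heading=104.7°, groundspeed=121.6 kt
Leg 3: heading=39.2°, groundspeed=95.7 kt
Leg 4: heading=137.5°, groundspeed=128.1 kt
Leg 5: heading=187.2°, groundspeed=125.7 kt
Leg 6: heading=0.9°, groundspeed=81.9 kt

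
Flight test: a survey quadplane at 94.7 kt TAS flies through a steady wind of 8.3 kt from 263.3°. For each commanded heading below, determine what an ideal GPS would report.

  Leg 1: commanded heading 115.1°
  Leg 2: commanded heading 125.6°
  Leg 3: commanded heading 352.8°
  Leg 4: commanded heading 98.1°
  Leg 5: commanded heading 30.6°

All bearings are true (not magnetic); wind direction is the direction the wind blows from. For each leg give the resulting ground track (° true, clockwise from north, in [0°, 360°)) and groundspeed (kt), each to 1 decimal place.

Leg 1: heading 115.1°; drift -2.5° → track 112.6°, groundspeed 101.8 kt
Leg 2: heading 125.6°; drift -3.2° → track 122.4°, groundspeed 101.0 kt
Leg 3: heading 352.8°; drift +5.0° → track 357.8°, groundspeed 95.0 kt
Leg 4: heading 98.1°; drift -1.2° → track 96.9°, groundspeed 102.7 kt
Leg 5: heading 30.6°; drift +3.8° → track 34.4°, groundspeed 99.9 kt

Leg 1: track=112.6°, groundspeed=101.8 kt
Leg 2: track=122.4°, groundspeed=101.0 kt
Leg 3: track=357.8°, groundspeed=95.0 kt
Leg 4: track=96.9°, groundspeed=102.7 kt
Leg 5: track=34.4°, groundspeed=99.9 kt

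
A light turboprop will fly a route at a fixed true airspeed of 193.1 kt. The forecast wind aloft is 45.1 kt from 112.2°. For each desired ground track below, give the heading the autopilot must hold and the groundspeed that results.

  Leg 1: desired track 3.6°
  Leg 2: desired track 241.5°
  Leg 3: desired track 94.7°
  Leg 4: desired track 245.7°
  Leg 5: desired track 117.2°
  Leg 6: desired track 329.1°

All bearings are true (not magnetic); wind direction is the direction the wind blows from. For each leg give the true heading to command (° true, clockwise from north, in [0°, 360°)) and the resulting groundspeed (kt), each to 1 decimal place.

Leg 1: desired track 3.6°; wind correction +12.8° → command heading 16.4°, groundspeed 202.7 kt
Leg 2: desired track 241.5°; wind correction -10.4° → command heading 231.1°, groundspeed 218.5 kt
Leg 3: desired track 94.7°; wind correction +4.0° → command heading 98.7°, groundspeed 149.6 kt
Leg 4: desired track 245.7°; wind correction -9.8° → command heading 235.9°, groundspeed 221.4 kt
Leg 5: desired track 117.2°; wind correction -1.2° → command heading 116.0°, groundspeed 148.1 kt
Leg 6: desired track 329.1°; wind correction +8.1° → command heading 337.2°, groundspeed 227.3 kt

Leg 1: heading=16.4°, groundspeed=202.7 kt
Leg 2: heading=231.1°, groundspeed=218.5 kt
Leg 3: heading=98.7°, groundspeed=149.6 kt
Leg 4: heading=235.9°, groundspeed=221.4 kt
Leg 5: heading=116.0°, groundspeed=148.1 kt
Leg 6: heading=337.2°, groundspeed=227.3 kt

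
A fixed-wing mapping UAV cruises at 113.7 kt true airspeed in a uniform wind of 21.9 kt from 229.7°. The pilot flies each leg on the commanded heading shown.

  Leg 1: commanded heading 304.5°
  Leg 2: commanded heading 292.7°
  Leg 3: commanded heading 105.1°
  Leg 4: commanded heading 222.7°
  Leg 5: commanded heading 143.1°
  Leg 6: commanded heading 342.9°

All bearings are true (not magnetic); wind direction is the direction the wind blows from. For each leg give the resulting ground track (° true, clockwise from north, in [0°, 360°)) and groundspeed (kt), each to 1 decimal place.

Leg 1: track=315.6°, groundspeed=110.0 kt
Leg 2: track=303.4°, groundspeed=105.6 kt
Leg 3: track=97.0°, groundspeed=127.4 kt
Leg 4: track=221.0°, groundspeed=92.0 kt
Leg 5: track=132.1°, groundspeed=114.5 kt
Leg 6: track=352.2°, groundspeed=124.0 kt

Leg 1: heading 304.5°; drift +11.1° → track 315.6°, groundspeed 110.0 kt
Leg 2: heading 292.7°; drift +10.7° → track 303.4°, groundspeed 105.6 kt
Leg 3: heading 105.1°; drift -8.1° → track 97.0°, groundspeed 127.4 kt
Leg 4: heading 222.7°; drift -1.7° → track 221.0°, groundspeed 92.0 kt
Leg 5: heading 143.1°; drift -11.0° → track 132.1°, groundspeed 114.5 kt
Leg 6: heading 342.9°; drift +9.3° → track 352.2°, groundspeed 124.0 kt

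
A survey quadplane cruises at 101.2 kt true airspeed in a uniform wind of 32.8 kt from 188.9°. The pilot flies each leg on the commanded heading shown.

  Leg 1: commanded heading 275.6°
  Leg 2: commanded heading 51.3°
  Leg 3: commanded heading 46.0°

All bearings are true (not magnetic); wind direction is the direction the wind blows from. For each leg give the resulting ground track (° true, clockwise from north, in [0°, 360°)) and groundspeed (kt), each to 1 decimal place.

Leg 1: heading 275.6°; drift +18.2° → track 293.8°, groundspeed 104.6 kt
Leg 2: heading 51.3°; drift -10.0° → track 41.3°, groundspeed 127.4 kt
Leg 3: heading 46.0°; drift -8.8° → track 37.2°, groundspeed 128.9 kt

Leg 1: track=293.8°, groundspeed=104.6 kt
Leg 2: track=41.3°, groundspeed=127.4 kt
Leg 3: track=37.2°, groundspeed=128.9 kt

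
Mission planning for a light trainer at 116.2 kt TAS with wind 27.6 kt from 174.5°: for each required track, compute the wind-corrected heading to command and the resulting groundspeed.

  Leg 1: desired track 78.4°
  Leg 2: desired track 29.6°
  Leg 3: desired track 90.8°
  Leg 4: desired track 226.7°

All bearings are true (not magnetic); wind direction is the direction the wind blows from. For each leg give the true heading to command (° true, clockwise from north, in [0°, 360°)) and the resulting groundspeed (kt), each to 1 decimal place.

Leg 1: heading=92.1°, groundspeed=115.8 kt
Leg 2: heading=37.4°, groundspeed=137.7 kt
Leg 3: heading=104.5°, groundspeed=109.9 kt
Leg 4: heading=215.9°, groundspeed=97.2 kt

Leg 1: desired track 78.4°; wind correction +13.7° → command heading 92.1°, groundspeed 115.8 kt
Leg 2: desired track 29.6°; wind correction +7.8° → command heading 37.4°, groundspeed 137.7 kt
Leg 3: desired track 90.8°; wind correction +13.7° → command heading 104.5°, groundspeed 109.9 kt
Leg 4: desired track 226.7°; wind correction -10.8° → command heading 215.9°, groundspeed 97.2 kt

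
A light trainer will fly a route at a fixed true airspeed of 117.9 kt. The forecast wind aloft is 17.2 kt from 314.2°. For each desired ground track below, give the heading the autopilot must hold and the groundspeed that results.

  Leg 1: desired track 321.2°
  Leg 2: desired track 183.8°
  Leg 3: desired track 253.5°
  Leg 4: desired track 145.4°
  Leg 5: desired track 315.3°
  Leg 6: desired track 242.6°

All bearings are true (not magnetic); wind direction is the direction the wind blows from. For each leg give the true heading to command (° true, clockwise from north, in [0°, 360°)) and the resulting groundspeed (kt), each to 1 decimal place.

Leg 1: desired track 321.2°; wind correction -1.0° → command heading 320.2°, groundspeed 100.8 kt
Leg 2: desired track 183.8°; wind correction +6.4° → command heading 190.2°, groundspeed 128.3 kt
Leg 3: desired track 253.5°; wind correction +7.3° → command heading 260.8°, groundspeed 108.5 kt
Leg 4: desired track 145.4°; wind correction +1.6° → command heading 147.0°, groundspeed 134.7 kt
Leg 5: desired track 315.3°; wind correction -0.2° → command heading 315.1°, groundspeed 100.7 kt
Leg 6: desired track 242.6°; wind correction +8.0° → command heading 250.6°, groundspeed 111.3 kt

Leg 1: heading=320.2°, groundspeed=100.8 kt
Leg 2: heading=190.2°, groundspeed=128.3 kt
Leg 3: heading=260.8°, groundspeed=108.5 kt
Leg 4: heading=147.0°, groundspeed=134.7 kt
Leg 5: heading=315.1°, groundspeed=100.7 kt
Leg 6: heading=250.6°, groundspeed=111.3 kt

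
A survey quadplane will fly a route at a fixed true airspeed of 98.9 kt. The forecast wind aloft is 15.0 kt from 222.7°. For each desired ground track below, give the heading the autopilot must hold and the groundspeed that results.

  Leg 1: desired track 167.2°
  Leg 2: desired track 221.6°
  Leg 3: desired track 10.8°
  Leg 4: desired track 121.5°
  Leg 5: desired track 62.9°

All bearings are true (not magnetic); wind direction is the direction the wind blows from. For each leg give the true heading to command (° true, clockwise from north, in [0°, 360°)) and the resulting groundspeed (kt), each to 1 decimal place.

Leg 1: desired track 167.2°; wind correction +7.2° → command heading 174.4°, groundspeed 89.6 kt
Leg 2: desired track 221.6°; wind correction +0.2° → command heading 221.8°, groundspeed 83.9 kt
Leg 3: desired track 10.8°; wind correction -4.6° → command heading 6.2°, groundspeed 111.3 kt
Leg 4: desired track 121.5°; wind correction +8.6° → command heading 130.1°, groundspeed 100.7 kt
Leg 5: desired track 62.9°; wind correction +3.0° → command heading 65.9°, groundspeed 112.8 kt

Leg 1: heading=174.4°, groundspeed=89.6 kt
Leg 2: heading=221.8°, groundspeed=83.9 kt
Leg 3: heading=6.2°, groundspeed=111.3 kt
Leg 4: heading=130.1°, groundspeed=100.7 kt
Leg 5: heading=65.9°, groundspeed=112.8 kt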